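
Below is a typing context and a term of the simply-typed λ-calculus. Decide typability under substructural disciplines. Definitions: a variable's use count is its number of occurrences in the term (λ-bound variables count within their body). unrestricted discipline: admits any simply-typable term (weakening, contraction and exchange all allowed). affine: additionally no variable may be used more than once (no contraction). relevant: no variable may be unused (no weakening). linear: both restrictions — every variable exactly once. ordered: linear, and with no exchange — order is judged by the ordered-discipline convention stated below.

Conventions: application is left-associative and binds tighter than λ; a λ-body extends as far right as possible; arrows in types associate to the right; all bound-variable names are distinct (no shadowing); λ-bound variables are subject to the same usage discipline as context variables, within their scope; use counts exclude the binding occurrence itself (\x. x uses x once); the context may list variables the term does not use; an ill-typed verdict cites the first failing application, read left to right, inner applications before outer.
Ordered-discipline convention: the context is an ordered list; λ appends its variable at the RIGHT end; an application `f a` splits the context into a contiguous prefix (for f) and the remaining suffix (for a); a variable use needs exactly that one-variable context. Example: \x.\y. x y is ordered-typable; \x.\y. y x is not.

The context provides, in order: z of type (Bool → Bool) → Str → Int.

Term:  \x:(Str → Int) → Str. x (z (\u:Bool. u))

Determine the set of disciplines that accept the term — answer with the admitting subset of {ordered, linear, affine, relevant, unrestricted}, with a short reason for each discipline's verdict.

admitting disciplines: linear, affine, relevant, unrestricted
use counts: z: 1, x (λ-bound): 1, u (λ-bound): 1
order of uses: x, z, u
typing: the term checks, with type ((Str → Int) → Str) → Str
ordered: ✗, no ordered split (uses run x, z, u)
linear: ✓, z, x, u: one use apiece
affine: ✓, no duplicate uses among z, x, u
relevant: ✓, none of z, x, u goes unused
unrestricted: ✓, well-typed at ((Str → Int) → Str) → Str; no restrictions here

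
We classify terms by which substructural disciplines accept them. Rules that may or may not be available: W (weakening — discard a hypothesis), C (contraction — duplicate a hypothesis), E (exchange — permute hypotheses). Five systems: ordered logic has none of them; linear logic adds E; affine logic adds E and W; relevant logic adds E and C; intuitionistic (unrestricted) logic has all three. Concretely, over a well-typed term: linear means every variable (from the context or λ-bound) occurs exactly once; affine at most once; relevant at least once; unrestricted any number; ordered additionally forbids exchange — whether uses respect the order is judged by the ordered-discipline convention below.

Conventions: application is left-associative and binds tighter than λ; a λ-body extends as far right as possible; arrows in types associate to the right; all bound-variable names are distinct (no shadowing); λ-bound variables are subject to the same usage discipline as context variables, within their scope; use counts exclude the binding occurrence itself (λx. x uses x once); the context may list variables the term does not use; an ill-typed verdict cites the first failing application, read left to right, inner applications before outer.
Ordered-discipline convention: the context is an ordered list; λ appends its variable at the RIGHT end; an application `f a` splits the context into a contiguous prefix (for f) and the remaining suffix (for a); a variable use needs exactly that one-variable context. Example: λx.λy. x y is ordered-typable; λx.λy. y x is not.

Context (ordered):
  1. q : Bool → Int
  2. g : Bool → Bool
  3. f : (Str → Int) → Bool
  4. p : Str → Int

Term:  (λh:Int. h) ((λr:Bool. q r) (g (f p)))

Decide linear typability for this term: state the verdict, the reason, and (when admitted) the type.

yes — q, g, f, p, h, r: one use apiece; term : Int
counts: q: 1×, g: 1×, f: 1×, p: 1×, h (λ-bound): 1×, r (λ-bound): 1×
use order (left to right): h, q, r, g, f, p
typing: well-typed at Int
all disciplines: ordered ✓, linear ✓, affine ✓, relevant ✓, unrestricted ✓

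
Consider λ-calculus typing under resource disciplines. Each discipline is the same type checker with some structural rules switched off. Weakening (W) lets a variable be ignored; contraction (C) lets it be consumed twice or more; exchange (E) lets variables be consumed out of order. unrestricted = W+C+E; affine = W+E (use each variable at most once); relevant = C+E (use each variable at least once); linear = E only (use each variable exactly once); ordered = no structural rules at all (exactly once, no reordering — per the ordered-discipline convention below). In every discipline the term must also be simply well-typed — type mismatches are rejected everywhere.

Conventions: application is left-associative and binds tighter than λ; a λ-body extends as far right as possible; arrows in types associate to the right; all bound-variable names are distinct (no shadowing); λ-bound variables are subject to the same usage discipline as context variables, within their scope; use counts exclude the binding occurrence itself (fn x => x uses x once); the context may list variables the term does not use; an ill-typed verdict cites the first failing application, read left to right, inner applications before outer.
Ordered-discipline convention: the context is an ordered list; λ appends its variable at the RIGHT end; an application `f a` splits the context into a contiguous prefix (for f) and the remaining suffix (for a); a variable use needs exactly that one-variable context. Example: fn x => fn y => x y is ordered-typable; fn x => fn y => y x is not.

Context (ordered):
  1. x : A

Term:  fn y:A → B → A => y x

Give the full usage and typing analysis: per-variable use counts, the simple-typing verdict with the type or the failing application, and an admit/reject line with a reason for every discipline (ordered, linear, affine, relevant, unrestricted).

usage: x ×1; y (λ-bound) ×1
use order (left to right): y, x
typing: ✓ — (A → B → A) → B → A
ordered: ✗, use order y, x needs exchange
linear: ✓, single use per variable (x, y)
affine: ✓, no duplicate uses among x, y
relevant: ✓, at least one use each (x, y)
unrestricted: ✓, simply typable at (A → B → A) → B → A; W, C, E all held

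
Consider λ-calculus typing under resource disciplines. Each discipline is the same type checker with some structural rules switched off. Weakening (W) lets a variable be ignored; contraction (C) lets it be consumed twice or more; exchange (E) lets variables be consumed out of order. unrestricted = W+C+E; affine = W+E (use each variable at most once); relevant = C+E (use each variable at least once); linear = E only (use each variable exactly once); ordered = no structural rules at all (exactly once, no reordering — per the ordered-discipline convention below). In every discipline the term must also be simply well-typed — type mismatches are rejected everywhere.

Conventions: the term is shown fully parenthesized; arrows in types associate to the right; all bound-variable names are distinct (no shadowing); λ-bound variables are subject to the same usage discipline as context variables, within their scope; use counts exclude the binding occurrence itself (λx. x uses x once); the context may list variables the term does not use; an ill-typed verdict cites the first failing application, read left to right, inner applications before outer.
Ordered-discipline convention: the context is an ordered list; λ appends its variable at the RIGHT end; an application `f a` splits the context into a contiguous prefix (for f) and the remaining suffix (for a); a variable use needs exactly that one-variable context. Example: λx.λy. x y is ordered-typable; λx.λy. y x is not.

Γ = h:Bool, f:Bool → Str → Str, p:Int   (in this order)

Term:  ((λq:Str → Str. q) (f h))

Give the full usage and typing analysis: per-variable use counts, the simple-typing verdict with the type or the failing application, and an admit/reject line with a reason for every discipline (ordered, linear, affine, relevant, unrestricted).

use counts: h ×1; f ×1; p ×0; q [bound] ×1
left-to-right use order: q, f, h
typing: the term checks, with type Str → Str
ordered: ✗, unused: p — weakening required
linear: ✗, unused: p — weakening required
affine: ✓, h, f, p, q: no repeats, contraction unneeded
relevant: ✗, unused: p — weakening required
unrestricted: ✓, type-checks (Str → Str) and nothing is barred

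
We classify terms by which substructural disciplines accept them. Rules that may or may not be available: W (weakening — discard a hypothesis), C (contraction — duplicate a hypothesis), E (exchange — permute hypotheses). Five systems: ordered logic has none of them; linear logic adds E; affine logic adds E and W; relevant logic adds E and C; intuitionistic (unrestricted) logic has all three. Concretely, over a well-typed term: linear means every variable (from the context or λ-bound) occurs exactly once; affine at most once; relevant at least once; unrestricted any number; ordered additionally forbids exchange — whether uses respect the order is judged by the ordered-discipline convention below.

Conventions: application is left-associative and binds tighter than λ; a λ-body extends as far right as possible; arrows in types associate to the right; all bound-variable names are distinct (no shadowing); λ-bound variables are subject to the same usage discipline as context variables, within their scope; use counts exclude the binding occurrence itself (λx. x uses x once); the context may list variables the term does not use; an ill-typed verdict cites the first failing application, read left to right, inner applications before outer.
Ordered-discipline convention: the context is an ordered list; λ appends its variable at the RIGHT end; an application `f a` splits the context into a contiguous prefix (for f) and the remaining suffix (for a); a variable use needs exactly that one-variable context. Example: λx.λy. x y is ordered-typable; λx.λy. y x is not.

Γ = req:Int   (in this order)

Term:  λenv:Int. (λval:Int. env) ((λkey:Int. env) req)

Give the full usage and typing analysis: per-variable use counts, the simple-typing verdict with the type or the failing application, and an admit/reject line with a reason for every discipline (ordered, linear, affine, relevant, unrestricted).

variable uses: req: 1; env (bound): 2; val (bound): 0; key (bound): 0
use order (left to right): env, env, req
typing: well-typed — term : Int → Int
ordered: ✗, env ×2 used more than once (contraction); val, key left unused
linear: ✗, env ×2 used more than once (contraction); val, key left unused
affine: ✗, env ×2 used more than once (contraction)
relevant: ✗, val, key left unused
unrestricted: ✓, well-typed at Int → Int; no restrictions here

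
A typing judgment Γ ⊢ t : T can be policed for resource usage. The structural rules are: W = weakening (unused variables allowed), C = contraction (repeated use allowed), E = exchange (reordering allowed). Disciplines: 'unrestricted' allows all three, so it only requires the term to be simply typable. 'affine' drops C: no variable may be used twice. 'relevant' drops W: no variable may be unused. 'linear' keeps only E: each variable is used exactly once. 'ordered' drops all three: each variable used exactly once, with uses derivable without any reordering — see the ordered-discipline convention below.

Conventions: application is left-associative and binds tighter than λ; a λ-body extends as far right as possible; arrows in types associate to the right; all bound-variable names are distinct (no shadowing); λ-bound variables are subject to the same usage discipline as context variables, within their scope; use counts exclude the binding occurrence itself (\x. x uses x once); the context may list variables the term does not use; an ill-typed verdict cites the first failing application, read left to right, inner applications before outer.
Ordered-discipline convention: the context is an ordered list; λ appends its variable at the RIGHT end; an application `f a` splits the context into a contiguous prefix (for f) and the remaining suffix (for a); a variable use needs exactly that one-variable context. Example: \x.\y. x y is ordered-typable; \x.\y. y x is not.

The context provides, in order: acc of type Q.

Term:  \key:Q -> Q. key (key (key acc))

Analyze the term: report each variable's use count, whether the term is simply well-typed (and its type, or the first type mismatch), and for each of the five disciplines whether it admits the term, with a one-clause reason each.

counts: acc: 1; key (bound): 3
uses in reading order: key, key, key, acc
typing: ✓ — (Q -> Q) -> Q
ordered: ✗ — uses contraction: key ×3
linear: ✗ — uses contraction: key ×3
affine: ✗ — uses contraction: key ×3
relevant: ✓ — at least one use each (acc, key)
unrestricted: ✓ — well-typed at (Q -> Q) -> Q; no restrictions here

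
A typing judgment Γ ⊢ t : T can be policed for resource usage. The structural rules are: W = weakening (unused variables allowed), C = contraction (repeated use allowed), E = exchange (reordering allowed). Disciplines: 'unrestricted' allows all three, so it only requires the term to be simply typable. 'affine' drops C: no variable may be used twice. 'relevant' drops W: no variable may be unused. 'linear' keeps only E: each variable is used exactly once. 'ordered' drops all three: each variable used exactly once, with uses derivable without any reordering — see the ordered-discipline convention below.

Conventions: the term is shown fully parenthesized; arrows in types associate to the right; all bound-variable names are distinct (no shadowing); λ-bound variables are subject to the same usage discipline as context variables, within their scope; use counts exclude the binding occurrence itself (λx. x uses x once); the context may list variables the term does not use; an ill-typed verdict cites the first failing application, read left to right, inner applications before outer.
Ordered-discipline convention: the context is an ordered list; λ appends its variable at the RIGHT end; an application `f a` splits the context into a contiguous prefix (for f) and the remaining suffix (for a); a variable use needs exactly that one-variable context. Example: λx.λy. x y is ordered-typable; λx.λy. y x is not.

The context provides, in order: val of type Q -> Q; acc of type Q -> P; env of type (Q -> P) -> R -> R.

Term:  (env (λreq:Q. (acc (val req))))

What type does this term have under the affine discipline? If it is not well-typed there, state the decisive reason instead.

term : R -> R
use counts: val: 1, acc: 1, env: 1, req (bound): 1
use order (left to right): env, acc, val, req
typing: well-typed — term : R -> R
across the five disciplines: ordered ✗; linear ✓; affine ✓; relevant ✓; unrestricted ✓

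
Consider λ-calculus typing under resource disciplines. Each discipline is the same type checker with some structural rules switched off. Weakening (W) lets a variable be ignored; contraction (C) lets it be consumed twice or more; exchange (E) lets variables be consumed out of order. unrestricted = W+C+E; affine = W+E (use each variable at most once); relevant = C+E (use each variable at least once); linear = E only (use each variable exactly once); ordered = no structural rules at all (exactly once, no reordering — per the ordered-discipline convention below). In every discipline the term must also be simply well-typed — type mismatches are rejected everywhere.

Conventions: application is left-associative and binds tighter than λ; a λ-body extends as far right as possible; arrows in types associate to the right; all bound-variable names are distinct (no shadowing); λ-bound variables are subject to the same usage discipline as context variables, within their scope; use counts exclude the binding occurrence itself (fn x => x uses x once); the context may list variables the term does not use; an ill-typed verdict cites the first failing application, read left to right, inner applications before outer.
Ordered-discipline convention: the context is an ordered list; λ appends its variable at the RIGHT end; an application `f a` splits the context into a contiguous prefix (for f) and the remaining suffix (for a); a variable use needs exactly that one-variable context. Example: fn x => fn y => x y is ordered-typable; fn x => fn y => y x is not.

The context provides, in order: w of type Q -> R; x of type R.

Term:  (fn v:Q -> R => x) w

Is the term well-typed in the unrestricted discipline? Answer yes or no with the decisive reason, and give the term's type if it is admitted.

yes — simply typable at R; W, C, E all held; term : R
use counts: w: 1×; x: 1×; v (bound): 0×
use order (left to right): x, w
typing: ✓ — R
all disciplines: ordered ✗ | linear ✗ | affine ✓ | relevant ✗ | unrestricted ✓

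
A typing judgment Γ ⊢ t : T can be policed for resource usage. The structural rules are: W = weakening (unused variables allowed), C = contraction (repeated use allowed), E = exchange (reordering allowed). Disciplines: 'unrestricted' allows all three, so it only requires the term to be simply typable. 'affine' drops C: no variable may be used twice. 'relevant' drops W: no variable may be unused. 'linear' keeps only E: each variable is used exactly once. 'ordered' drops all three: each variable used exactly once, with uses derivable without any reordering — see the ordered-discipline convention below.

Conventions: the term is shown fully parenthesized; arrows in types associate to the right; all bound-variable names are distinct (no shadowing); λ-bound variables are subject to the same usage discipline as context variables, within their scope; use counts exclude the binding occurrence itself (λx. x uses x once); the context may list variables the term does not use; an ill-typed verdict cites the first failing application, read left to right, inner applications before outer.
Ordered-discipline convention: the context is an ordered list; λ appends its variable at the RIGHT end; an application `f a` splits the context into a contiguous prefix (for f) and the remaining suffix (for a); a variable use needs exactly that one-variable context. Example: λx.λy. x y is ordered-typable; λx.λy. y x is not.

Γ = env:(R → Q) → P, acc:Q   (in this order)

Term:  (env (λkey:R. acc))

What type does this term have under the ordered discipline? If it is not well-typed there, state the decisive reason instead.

not well-typed under ordered — needs weakening: key unused
counts: env ×1, acc ×1, key (λ-bound) ×0
order of uses: env, acc
typing: well-typed at P
per-discipline verdicts: ordered ✗, linear ✗, affine ✓, relevant ✗, unrestricted ✓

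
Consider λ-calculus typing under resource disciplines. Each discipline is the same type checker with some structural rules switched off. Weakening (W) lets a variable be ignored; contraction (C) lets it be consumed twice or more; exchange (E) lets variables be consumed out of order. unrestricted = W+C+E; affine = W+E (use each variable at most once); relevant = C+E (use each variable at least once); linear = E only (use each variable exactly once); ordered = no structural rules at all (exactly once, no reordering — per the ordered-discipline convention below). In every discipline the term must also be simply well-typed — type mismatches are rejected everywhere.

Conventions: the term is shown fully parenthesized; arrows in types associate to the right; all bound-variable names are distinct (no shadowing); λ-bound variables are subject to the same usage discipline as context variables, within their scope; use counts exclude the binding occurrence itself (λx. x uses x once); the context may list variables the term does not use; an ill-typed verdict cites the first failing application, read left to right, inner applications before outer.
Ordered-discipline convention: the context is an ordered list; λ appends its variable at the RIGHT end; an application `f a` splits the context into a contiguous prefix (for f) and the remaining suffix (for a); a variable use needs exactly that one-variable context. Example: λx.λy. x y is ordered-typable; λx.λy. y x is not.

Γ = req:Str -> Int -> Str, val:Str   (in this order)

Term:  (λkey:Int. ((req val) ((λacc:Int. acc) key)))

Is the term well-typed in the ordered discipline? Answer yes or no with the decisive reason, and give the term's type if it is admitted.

yes — single-use (req, val, key, acc), ordered derivation ok; term : Int -> Str
use counts: req: 1, val: 1, key [bound]: 1, acc [bound]: 1
left-to-right use order: req, val, acc, key
typing: the term checks, with type Int -> Str
summary: ordered ✓ | linear ✓ | affine ✓ | relevant ✓ | unrestricted ✓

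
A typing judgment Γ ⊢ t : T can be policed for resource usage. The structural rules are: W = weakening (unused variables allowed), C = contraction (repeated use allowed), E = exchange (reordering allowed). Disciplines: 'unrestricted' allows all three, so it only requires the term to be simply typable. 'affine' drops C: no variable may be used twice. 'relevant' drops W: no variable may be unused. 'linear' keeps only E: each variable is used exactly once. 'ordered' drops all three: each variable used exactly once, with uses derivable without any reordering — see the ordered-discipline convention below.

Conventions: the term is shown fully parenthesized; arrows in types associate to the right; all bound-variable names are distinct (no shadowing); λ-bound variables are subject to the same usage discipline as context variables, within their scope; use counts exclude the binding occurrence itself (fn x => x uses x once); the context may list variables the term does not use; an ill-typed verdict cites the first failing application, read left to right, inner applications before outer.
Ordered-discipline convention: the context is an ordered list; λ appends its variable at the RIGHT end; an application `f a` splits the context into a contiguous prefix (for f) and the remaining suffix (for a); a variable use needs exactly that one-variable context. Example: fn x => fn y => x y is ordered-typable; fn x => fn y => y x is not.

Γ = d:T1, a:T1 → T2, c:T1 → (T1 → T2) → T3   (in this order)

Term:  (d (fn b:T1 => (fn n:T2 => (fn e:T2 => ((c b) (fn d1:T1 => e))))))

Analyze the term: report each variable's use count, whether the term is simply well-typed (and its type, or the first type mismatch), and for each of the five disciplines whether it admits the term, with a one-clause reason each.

use counts: d=1, a=0, c=1, b [bound]=1, n [bound]=0, e [bound]=1, d1 [bound]=0
left-to-right use order: d, c, b, e
typing: ill-typed: non-arrow in function slot: T1
ordered: ✗, not simply typable
linear: ✗, fails simple typing
affine: ✗, a type mismatch blocks all five
relevant: ✗, the type mismatch rejects it
unrestricted: ✗, not simply typable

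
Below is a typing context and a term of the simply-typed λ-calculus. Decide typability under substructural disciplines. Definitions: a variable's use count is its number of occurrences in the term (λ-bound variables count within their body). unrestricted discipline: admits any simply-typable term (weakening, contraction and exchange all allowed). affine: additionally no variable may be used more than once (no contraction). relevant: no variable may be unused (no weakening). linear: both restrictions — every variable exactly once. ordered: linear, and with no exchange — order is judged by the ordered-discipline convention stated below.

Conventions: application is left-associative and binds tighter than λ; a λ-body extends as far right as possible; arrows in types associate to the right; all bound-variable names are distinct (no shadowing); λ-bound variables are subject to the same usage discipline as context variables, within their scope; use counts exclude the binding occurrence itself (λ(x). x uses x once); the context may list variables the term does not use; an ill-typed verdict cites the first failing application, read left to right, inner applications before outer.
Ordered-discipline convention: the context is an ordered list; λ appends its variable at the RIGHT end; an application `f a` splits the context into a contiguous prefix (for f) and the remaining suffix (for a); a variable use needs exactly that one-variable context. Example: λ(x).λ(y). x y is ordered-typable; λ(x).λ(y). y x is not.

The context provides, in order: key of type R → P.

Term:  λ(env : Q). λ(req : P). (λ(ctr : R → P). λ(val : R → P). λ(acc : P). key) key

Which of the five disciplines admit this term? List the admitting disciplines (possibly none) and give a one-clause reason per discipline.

admitted by: unrestricted
counts: key: 2×, env (λ-bound): 0×, req (λ-bound): 0×, ctr (λ-bound): 0×, val (λ-bound): 0×, acc (λ-bound): 0×
use order (left to right): key, key
typing: ✓ — Q → P → (R → P) → P → R → P
ordered: ✗, repeated use of key ×2; env, req, ctr, val, acc left unused
linear: ✗, repeated use of key ×2; env, req, ctr, val, acc left unused
affine: ✗, repeated use of key ×2
relevant: ✗, env, req, ctr, val, acc left unused
unrestricted: ✓, well-typed at Q → P → (R → P) → P → R → P; no restrictions here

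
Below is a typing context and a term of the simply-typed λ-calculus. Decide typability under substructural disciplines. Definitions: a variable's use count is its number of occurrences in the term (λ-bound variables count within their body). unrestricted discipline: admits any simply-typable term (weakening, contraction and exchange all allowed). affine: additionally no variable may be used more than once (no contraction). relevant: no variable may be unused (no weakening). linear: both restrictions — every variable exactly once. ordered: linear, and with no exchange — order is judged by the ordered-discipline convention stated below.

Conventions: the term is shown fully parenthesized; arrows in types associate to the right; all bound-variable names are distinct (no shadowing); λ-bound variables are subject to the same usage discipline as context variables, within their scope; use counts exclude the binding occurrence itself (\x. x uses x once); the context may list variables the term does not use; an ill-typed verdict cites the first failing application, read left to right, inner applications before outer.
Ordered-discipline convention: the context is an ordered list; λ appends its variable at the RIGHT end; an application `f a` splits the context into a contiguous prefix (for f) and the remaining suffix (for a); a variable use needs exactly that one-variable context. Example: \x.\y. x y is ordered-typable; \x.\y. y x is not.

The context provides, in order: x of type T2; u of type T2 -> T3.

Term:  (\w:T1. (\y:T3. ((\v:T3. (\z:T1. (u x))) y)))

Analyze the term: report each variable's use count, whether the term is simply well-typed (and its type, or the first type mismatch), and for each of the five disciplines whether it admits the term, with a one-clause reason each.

usage: x: 1; u: 1; w [bound]: 0; y [bound]: 1; v [bound]: 0; z [bound]: 0
uses in reading order: u, x, y
typing: well-typed at T1 -> T3 -> T1 -> T3
ordered: ✗ — needs weakening: w, v, z unused
linear: ✗ — needs weakening: w, v, z unused
affine: ✓ — no duplicate uses among x, u, w, y, v, z
relevant: ✗ — needs weakening: w, v, z unused
unrestricted: ✓ — type-checks (T1 -> T3 -> T1 -> T3) and nothing is barred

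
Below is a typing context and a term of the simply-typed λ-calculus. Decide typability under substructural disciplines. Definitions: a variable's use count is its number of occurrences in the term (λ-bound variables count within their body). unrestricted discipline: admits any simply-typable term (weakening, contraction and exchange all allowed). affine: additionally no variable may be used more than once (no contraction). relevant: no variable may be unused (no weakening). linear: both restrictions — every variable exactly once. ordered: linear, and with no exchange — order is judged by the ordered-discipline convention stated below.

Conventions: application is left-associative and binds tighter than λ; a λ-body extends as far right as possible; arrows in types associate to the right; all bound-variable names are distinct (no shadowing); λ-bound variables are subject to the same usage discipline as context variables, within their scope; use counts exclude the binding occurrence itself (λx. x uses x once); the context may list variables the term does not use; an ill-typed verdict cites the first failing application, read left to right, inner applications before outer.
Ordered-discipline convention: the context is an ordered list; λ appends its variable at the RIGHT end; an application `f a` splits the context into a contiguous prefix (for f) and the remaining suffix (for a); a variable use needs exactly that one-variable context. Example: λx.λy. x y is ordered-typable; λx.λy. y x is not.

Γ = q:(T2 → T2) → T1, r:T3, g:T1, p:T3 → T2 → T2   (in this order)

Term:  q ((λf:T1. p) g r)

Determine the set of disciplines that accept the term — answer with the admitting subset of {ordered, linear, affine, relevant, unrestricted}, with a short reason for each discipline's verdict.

accepted by: affine, unrestricted
counts: q: 1, r: 1, g: 1, p: 1, f [bound]: 0
uses in reading order: q, p, g, r
typing: well-typed at T1
ordered: ✗, unused: f — weakening required
linear: ✗, unused: f — weakening required
affine: ✓, none of q, r, g, p, f used more than once
relevant: ✗, unused: f — weakening required
unrestricted: ✓, simply typable at T1; W, C, E all held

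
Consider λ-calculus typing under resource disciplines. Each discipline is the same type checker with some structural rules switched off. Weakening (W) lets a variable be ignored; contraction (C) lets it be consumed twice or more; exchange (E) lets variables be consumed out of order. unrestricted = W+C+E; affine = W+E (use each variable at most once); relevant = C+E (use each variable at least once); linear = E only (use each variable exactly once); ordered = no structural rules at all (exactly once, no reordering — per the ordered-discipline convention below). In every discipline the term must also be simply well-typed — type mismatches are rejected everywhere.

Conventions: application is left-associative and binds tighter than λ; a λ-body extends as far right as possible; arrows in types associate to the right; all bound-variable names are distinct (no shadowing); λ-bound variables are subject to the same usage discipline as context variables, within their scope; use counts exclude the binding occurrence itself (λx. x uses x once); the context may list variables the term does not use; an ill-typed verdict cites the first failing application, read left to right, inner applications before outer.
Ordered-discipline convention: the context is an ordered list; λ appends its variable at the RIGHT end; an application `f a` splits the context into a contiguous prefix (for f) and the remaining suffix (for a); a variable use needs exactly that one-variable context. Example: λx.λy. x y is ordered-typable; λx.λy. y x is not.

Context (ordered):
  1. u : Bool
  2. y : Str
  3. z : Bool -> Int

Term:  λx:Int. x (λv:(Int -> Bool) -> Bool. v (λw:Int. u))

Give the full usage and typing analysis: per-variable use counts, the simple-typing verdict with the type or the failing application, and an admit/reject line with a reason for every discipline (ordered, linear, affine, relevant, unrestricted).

variable uses: u: 1×, y: 0×, z: 0×, x (λ-bound): 1×, v (λ-bound): 1×, w (λ-bound): 0×
uses in reading order: x, v, u
typing: ill-typed: applying a non-function (Int)
ordered: ✗, the type mismatch rejects it
linear: ✗, not simply typable
affine: ✗, fails simple typing
relevant: ✗, a type mismatch blocks all five
unrestricted: ✗, the type mismatch rejects it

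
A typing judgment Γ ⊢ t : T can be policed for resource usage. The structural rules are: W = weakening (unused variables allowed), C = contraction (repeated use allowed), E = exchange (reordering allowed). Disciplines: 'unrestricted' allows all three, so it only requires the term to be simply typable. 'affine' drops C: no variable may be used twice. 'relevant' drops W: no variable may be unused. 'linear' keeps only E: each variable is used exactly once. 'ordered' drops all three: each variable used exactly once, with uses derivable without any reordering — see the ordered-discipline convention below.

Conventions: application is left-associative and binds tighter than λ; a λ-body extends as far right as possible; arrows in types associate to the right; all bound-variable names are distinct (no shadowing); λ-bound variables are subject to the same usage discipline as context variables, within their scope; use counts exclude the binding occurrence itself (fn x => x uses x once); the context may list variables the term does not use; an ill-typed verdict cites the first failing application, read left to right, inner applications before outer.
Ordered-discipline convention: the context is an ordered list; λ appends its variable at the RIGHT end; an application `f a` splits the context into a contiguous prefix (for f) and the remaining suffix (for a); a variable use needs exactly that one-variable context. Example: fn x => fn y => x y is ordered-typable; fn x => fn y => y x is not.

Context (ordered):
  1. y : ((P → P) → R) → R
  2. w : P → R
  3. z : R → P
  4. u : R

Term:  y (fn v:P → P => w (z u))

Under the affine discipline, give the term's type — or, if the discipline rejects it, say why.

term : R
use counts: y ×1, w ×1, z ×1, u ×1, v [bound] ×0
uses in reading order: y, w, z, u
typing: ✓ — R
summary: ordered ✗ | linear ✗ | affine ✓ | relevant ✗ | unrestricted ✓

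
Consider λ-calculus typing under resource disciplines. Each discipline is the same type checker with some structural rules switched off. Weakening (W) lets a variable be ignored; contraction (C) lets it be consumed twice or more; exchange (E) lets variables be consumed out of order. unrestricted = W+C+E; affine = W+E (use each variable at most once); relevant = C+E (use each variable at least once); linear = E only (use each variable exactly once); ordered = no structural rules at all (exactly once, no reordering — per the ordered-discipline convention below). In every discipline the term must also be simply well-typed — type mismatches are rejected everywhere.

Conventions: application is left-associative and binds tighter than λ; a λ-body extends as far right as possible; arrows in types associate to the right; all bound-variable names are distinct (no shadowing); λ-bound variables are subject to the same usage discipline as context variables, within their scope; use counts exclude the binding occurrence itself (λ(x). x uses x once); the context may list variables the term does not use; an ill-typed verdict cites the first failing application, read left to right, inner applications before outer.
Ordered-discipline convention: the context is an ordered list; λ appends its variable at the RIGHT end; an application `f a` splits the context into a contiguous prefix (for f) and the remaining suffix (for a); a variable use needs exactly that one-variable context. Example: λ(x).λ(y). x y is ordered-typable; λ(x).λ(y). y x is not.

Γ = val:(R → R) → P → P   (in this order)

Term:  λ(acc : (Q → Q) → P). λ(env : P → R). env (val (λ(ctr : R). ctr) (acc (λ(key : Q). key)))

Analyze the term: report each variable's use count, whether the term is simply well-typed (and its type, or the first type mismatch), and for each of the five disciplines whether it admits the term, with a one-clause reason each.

counts: val: 1×, acc (bound): 1×, env (bound): 1×, ctr (bound): 1×, key (bound): 1×
order of uses: env, val, ctr, acc, key
typing: well-typed — term : ((Q → Q) → P) → (P → R) → R
ordered: ✗, needs exchange: uses follow env, val, ctr, acc, key
linear: ✓, exactly-once usage across val, acc, env, ctr, key
affine: ✓, at most one use each (val, acc, env, ctr, key)
relevant: ✓, every one of val, acc, env, ctr, key appears
unrestricted: ✓, typability at ((Q → Q) → P) → (P → R) → R is all that's needed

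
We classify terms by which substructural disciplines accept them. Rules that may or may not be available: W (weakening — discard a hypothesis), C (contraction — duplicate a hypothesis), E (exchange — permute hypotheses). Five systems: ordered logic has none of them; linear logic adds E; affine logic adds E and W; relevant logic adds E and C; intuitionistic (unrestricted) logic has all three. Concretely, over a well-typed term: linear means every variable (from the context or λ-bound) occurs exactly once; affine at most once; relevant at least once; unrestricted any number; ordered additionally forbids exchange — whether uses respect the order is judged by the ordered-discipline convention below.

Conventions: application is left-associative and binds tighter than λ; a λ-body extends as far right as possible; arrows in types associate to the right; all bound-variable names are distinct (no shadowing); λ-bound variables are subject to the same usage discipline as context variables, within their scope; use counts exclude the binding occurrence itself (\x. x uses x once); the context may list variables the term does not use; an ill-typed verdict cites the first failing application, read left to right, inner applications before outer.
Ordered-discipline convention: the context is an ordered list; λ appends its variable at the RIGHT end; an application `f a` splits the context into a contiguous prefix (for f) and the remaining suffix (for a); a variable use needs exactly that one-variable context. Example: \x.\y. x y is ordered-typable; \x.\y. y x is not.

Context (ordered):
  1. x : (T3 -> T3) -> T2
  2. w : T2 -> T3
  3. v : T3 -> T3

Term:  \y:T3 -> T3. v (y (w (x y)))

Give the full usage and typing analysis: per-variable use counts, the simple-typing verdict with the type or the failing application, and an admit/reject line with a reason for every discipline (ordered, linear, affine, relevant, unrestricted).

use counts: x: 1×; w: 1×; v: 1×; y [bound]: 2×
left-to-right use order: v, y, w, x, y
typing: ✓ — (T3 -> T3) -> T3
ordered: ✗, y ×2 used more than once (contraction)
linear: ✗, y ×2 used more than once (contraction)
affine: ✗, y ×2 used more than once (contraction)
relevant: ✓, x, w, v, y: all used, weakening unneeded
unrestricted: ✓, type-checks ((T3 -> T3) -> T3) and nothing is barred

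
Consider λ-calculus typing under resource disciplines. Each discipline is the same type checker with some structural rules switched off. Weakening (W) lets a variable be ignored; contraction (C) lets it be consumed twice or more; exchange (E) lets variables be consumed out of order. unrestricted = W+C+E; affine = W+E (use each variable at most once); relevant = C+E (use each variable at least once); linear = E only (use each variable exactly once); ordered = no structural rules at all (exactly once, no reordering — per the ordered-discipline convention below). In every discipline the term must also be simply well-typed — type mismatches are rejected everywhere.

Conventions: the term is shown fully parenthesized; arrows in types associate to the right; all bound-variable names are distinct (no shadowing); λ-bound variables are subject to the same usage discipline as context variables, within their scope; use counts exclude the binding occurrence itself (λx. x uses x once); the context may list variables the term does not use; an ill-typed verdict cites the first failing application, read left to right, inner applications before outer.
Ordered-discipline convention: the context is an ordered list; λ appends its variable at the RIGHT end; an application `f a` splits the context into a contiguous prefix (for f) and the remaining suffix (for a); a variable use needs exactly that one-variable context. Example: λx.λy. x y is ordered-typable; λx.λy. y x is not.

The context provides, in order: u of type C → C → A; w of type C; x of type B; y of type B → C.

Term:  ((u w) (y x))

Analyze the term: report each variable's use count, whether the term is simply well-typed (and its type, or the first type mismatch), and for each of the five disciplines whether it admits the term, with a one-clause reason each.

usage: u=1, w=1, x=1, y=1
use order (left to right): u, w, y, x
typing: well-typed at A
ordered ✗ (no contiguous prefix/suffix split fits u, w, y, x)
linear ✓ (each of u, w, x, y used exactly once)
affine ✓ (at most one use each (u, w, x, y))
relevant ✓ (u, w, x, y: all used, weakening unneeded)
unrestricted ✓ (typability at A is all that's needed)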